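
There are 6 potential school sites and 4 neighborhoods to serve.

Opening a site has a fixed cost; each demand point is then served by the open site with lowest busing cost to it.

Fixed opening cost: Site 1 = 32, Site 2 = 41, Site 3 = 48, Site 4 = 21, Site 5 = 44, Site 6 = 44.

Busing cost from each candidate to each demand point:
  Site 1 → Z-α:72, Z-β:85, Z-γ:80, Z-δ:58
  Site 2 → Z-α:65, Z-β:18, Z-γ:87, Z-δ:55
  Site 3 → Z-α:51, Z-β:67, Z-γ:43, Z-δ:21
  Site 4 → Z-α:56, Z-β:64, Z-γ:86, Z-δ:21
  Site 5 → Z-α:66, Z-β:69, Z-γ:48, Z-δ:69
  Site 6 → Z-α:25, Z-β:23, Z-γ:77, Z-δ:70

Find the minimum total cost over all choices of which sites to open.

204

Open {Site 3, Site 6}: assign each demand point to its cheapest open site.
  Z-α→Site 6 25, Z-β→Site 6 23, Z-γ→Site 3 43, Z-δ→Site 3 21
  busing cost 112, fixed 92 → total 204.
Compare {Site 4, Site 6}: busing cost 146 + fixed 65 = 211.
Compare {Site 2, Site 3}: busing cost 133 + fixed 89 = 222.
Compare {Site 3, Site 4, Site 6}: busing cost 112 + fixed 113 = 225.
All other subsets cost ≥ 211. Minimum total cost: 204.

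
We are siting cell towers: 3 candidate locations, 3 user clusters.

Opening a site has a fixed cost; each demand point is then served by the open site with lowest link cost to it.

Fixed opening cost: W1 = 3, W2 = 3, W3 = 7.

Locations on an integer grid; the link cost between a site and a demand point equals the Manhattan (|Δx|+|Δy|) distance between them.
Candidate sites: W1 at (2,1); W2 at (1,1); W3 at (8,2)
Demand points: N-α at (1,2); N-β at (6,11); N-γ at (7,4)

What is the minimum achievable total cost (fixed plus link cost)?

Open {W2, W3}: assign each demand point to its cheapest open site.
  N-α→W2 1, N-β→W3 11, N-γ→W3 3
  link cost 15, fixed 10 → total 25.
Compare {W1, W3}: link cost 16 + fixed 10 = 26.
Compare {W1}: link cost 24 + fixed 3 = 27.
Compare {W2}: link cost 25 + fixed 3 = 28.
All other subsets cost ≥ 26. Minimum total cost: 25.

25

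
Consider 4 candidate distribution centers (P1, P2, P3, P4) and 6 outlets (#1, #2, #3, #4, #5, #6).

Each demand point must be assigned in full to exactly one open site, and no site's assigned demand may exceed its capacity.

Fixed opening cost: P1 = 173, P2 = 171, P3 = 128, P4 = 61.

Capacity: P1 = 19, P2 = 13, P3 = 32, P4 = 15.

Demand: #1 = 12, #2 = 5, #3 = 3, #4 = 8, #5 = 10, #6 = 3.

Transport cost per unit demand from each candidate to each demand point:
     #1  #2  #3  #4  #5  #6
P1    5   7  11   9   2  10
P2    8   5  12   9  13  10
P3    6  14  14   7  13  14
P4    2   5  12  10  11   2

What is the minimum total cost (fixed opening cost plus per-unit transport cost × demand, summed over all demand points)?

Open {P3, P4}; cheapest assignment that respects the capacities:
  P3 (cap 32, load 30): #1, #4, #5 — cost 12×6 + 8×7 + 10×13 = 258
  P4 (cap 15, load 11): #2, #3, #6 — cost 5×5 + 3×12 + 3×2 = 67
  Shipping 325, fixed 189 → total 514.
  Any other capacity-feasible assignment to {P3, P4} ships for at least 325.
Compare {P1, P3, P4}: its best feasible assignment gives total 536.
Compare {P1, P3}: its best feasible assignment gives total 556.
Every other set of open sites that can feasibly serve all demand totals ≥ 536 even under its best assignment. Minimum: 514.

514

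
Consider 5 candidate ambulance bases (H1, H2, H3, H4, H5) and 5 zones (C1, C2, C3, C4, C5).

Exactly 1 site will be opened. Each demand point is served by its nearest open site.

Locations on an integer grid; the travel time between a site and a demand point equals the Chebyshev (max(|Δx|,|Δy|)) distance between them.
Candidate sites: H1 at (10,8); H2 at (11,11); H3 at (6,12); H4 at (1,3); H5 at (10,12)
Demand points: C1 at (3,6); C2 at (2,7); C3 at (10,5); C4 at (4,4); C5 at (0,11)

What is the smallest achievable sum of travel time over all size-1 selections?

27

Open {H4}.
  C1→H4 3, C2→H4 4, C3→H4 9, C4→H4 3, C5→H4 8  ⇒ total 27.
Compare {H3}: total 32.
Compare {H1}: total 34.
No size-1 selection does better; minimum is 27.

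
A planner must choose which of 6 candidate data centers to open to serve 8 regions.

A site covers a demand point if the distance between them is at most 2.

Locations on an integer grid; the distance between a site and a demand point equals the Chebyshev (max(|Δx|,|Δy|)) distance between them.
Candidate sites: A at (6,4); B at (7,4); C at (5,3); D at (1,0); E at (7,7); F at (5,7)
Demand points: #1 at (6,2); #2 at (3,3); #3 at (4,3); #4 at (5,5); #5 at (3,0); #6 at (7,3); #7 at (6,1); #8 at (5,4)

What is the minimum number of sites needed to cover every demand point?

2

Coverage sets (demand points within 2 of each site):
  A: {#1, #3, #4, #6, #8}
  B: {#1, #4, #6, #8}
  C: {#1, #2, #3, #4, #6, #7, #8}
  D: {#5}
  E: {#4}
  F: {#4}
No single site covers all 8 demand points.
But {C, D} covers everything, so the minimum is 2.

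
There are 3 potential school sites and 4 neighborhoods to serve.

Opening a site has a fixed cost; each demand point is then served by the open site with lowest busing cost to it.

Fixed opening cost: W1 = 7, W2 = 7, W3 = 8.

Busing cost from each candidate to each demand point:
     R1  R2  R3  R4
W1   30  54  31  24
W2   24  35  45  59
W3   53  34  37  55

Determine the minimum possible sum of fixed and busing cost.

Open {W1, W2}: assign each demand point to its cheapest open site.
  R1→W2 24, R2→W2 35, R3→W1 31, R4→W1 24
  busing cost 114, fixed 14 → total 128.
Compare {W1, W3}: busing cost 119 + fixed 15 = 134.
Compare {W1, W2, W3}: busing cost 113 + fixed 22 = 135.
Compare {W1}: busing cost 139 + fixed 7 = 146.
All other subsets cost ≥ 134. Minimum total cost: 128.

128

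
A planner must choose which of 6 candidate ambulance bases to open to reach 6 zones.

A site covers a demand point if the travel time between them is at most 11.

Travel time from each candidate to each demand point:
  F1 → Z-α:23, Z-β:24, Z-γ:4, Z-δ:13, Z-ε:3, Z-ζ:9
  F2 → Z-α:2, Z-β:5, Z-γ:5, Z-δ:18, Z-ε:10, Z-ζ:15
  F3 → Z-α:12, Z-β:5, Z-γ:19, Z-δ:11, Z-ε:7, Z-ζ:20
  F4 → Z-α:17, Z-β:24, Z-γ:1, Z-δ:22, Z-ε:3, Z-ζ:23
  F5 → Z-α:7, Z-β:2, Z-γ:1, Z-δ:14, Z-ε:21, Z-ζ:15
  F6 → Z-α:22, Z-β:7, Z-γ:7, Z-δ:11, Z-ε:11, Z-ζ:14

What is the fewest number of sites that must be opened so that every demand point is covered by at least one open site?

3

Coverage sets (demand points within 11 of each site):
  F1: {Z-γ, Z-ε, Z-ζ}
  F2: {Z-α, Z-β, Z-γ, Z-ε}
  F3: {Z-β, Z-δ, Z-ε}
  F4: {Z-γ, Z-ε}
  F5: {Z-α, Z-β, Z-γ}
  F6: {Z-β, Z-γ, Z-δ, Z-ε}
No 2 sites suffice: every size-2 union leaves at least one demand point uncovered.
But {F1, F2, F3} covers everything, so the minimum is 3.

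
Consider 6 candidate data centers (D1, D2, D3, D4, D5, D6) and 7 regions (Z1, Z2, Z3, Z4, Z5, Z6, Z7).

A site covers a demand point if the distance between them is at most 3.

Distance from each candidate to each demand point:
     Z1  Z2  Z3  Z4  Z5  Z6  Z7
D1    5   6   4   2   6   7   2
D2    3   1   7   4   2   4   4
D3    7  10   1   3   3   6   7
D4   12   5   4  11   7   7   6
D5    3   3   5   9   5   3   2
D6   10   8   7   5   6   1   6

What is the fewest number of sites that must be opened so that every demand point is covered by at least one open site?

Coverage sets (demand points within 3 of each site):
  D1: {Z4, Z7}
  D2: {Z1, Z2, Z5}
  D3: {Z3, Z4, Z5}
  D4: {}
  D5: {Z1, Z2, Z6, Z7}
  D6: {Z6}
No single site covers all 7 demand points.
But {D3, D5} covers everything, so the minimum is 2.

2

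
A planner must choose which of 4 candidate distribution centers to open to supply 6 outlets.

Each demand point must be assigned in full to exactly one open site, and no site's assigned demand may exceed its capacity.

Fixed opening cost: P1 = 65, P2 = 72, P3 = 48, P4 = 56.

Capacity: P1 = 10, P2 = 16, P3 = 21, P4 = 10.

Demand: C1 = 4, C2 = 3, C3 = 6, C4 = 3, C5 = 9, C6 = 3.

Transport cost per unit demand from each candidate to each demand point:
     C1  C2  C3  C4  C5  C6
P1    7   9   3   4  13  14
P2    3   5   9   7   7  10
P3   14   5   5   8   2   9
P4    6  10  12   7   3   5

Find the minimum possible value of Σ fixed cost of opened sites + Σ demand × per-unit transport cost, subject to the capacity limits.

227

Open {P3, P4}; cheapest assignment that respects the capacities:
  P3 (cap 21, load 18): C2, C3, C5 — cost 3×5 + 6×5 + 9×2 = 63
  P4 (cap 10, load 10): C1, C4, C6 — cost 4×6 + 3×7 + 3×5 = 60
  Shipping 123, fixed 104 → total 227.
  Any other capacity-feasible assignment to {P3, P4} ships for at least 123.
Compare {P1, P3}: its best feasible assignment gives total 243.
Compare {P2, P3}: its best feasible assignment gives total 243.
Every other set of open sites that can feasibly serve all demand totals ≥ 243 even under its best assignment. Minimum: 227.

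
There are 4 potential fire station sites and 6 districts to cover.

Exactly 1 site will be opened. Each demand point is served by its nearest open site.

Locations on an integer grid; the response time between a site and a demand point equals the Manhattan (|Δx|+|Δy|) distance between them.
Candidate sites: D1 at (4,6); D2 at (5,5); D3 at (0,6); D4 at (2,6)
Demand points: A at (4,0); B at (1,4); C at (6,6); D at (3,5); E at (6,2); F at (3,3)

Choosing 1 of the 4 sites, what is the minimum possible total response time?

Open {D2}.
  A→D2 6, B→D2 5, C→D2 2, D→D2 2, E→D2 4, F→D2 4  ⇒ total 23.
Compare {D1}: total 25.
Compare {D4}: total 29.
No size-1 selection does better; minimum is 23.

23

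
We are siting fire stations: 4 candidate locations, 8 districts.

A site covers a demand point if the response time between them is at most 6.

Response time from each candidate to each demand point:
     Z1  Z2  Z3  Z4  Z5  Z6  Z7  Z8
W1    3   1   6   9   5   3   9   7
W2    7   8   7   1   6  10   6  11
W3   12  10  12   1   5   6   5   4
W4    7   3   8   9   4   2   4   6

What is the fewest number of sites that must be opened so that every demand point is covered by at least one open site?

Coverage sets (demand points within 6 of each site):
  W1: {Z1, Z2, Z3, Z5, Z6}
  W2: {Z4, Z5, Z7}
  W3: {Z4, Z5, Z6, Z7, Z8}
  W4: {Z2, Z5, Z6, Z7, Z8}
No single site covers all 8 demand points.
But {W1, W3} covers everything, so the minimum is 2.

2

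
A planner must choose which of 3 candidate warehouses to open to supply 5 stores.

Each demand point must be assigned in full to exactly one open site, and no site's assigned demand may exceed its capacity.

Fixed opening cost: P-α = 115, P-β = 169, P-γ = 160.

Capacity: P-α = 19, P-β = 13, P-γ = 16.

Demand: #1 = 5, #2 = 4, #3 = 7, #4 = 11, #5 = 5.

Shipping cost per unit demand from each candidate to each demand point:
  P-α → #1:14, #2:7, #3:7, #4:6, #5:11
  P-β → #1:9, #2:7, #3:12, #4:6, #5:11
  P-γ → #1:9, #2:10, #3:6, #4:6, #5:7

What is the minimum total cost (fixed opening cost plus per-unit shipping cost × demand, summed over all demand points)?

Open {P-α, P-γ}; cheapest assignment that respects the capacities:
  P-α (cap 19, load 18): #3, #4 — cost 7×7 + 11×6 = 115
  P-γ (cap 16, load 14): #1, #2, #5 — cost 5×9 + 4×10 + 5×7 = 120
  Shipping 235, fixed 275 → total 510.
  Any other capacity-feasible assignment to {P-α, P-γ} ships for at least 235.
Compare {P-α, P-β, P-γ}: its best feasible assignment gives total 660.
Every other set of open sites that can feasibly serve all demand totals ≥ 660 even under its best assignment. Minimum: 510.

510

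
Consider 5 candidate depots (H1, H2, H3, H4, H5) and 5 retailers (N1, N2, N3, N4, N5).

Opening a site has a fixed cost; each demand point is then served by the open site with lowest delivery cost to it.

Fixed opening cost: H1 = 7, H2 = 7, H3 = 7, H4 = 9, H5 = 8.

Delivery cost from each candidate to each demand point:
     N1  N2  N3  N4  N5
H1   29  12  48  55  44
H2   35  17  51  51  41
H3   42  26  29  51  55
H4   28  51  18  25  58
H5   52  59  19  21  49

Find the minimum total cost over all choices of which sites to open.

140

Open {H1, H5}: assign each demand point to its cheapest open site.
  N1→H1 29, N2→H1 12, N3→H5 19, N4→H5 21, N5→H1 44
  delivery cost 125, fixed 15 → total 140.
Compare {H1, H4}: delivery cost 127 + fixed 16 = 143.
Compare {H1, H2, H5}: delivery cost 122 + fixed 22 = 144.
Compare {H2, H4}: delivery cost 129 + fixed 16 = 145.
All other subsets cost ≥ 143. Minimum total cost: 140.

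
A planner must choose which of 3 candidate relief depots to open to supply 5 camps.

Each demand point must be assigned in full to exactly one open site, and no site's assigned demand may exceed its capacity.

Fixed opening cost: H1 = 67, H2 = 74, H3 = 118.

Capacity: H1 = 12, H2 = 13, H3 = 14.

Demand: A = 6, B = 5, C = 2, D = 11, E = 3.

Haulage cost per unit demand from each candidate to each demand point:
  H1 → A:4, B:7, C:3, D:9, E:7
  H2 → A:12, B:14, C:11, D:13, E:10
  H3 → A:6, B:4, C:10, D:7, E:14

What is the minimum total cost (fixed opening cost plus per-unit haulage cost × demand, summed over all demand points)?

Open {H1, H2, H3}; cheapest assignment that respects the capacities:
  H1 (cap 12, load 11): A, B — cost 6×4 + 5×7 = 59
  H2 (cap 13, load 3): E — cost 3×10 = 30
  H3 (cap 14, load 13): C, D — cost 2×10 + 11×7 = 97
  Shipping 186, fixed 259 → total 445.
  Any other capacity-feasible assignment to {H1, H2, H3} ships for at least 186.
Compare {H2, H3}: its best feasible assignment gives total 455.
Every other set of open sites that can feasibly serve all demand totals ≥ 455 even under its best assignment. Minimum: 445.

445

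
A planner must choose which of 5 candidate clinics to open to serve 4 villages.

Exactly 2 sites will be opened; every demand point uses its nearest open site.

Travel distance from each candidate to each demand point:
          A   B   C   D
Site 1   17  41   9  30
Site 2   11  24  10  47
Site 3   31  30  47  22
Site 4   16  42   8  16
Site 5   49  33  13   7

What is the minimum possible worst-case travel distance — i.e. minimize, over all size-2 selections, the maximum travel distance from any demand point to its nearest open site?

24

Open {Site 2, Site 3}.
  Farthest demand point is B at travel distance 24 (to Site 2); all others are ≤ 24.
With {Site 2, Site 4} the worst case is 24.
With {Site 2, Site 5} the worst case is 24.
No size-2 selection achieves below 24.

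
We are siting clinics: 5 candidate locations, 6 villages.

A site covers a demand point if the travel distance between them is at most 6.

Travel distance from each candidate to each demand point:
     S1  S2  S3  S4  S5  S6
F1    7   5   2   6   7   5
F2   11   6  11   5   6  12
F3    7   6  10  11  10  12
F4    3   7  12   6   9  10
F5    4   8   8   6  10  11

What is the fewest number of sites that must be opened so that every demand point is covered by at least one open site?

Coverage sets (demand points within 6 of each site):
  F1: {S2, S3, S4, S6}
  F2: {S2, S4, S5}
  F3: {S2}
  F4: {S1, S4}
  F5: {S1, S4}
No 2 sites suffice: every size-2 union leaves at least one demand point uncovered.
But {F1, F2, F4} covers everything, so the minimum is 3.

3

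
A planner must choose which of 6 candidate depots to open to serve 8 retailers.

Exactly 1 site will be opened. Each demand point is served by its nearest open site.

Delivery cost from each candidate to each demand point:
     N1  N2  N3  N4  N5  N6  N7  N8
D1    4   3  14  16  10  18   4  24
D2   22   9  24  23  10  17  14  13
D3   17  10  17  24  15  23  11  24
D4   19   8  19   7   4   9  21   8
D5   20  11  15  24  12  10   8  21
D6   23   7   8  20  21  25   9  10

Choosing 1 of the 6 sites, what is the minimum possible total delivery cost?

Open {D1}.
  N1→D1 4, N2→D1 3, N3→D1 14, N4→D1 16, N5→D1 10, N6→D1 18, N7→D1 4, N8→D1 24  ⇒ total 93.
Compare {D4}: total 95.
Compare {D5}: total 121.
No size-1 selection does better; minimum is 93.

93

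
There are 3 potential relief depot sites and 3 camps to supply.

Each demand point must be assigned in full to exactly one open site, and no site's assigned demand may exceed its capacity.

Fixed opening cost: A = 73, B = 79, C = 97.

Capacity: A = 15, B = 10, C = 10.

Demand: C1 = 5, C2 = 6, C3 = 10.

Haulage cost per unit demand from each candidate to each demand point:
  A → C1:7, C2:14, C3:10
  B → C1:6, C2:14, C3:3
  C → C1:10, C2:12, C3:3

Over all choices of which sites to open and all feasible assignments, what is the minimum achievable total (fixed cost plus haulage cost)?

Open {A, B}; cheapest assignment that respects the capacities:
  A (cap 15, load 11): C1, C2 — cost 5×7 + 6×14 = 119
  B (cap 10, load 10): C3 — cost 10×3 = 30
  Shipping 149, fixed 152 → total 301.
  Any other capacity-feasible assignment to {A, B} ships for at least 149.
Compare {A, C}: its best feasible assignment gives total 319.
Compare {A, B, C}: its best feasible assignment gives total 386.
Every other set of open sites that can feasibly serve all demand totals ≥ 319 even under its best assignment. Minimum: 301.

301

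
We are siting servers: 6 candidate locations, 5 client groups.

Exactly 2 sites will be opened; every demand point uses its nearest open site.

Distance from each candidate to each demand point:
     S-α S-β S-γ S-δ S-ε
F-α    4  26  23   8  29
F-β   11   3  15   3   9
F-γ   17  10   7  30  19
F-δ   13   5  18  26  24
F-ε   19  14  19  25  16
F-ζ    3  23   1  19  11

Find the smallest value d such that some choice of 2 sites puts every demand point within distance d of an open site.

9

Open {F-β, F-ζ}.
  Farthest demand point is S-ε at distance 9 (to F-β); all others are ≤ 9.
With {F-β, F-γ} the worst case is 11.
With {F-α, F-β} the worst case is 15.
No size-2 selection achieves below 9.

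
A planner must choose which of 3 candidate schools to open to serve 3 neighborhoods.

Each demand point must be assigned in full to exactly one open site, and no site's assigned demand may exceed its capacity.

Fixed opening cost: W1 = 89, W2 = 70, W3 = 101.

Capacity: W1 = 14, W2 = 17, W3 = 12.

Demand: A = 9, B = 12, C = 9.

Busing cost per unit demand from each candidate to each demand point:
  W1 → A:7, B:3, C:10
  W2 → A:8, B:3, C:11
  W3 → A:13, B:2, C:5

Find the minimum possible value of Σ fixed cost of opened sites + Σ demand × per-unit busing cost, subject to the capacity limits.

Open {W1, W2, W3}; cheapest assignment that respects the capacities:
  W1 (cap 14, load 9): A — cost 9×7 = 63
  W2 (cap 17, load 12): B — cost 12×3 = 36
  W3 (cap 12, load 9): C — cost 9×5 = 45
  Shipping 144, fixed 260 → total 404.
  Any other capacity-feasible assignment to {W1, W2, W3} ships for at least 144.
Total demand is 30; every other set of sites either has combined capacity below 30 or cannot fit the demands without splitting one across sites, so {W1, W2, W3} is the only feasible choice of open sites. Minimum: 404.

404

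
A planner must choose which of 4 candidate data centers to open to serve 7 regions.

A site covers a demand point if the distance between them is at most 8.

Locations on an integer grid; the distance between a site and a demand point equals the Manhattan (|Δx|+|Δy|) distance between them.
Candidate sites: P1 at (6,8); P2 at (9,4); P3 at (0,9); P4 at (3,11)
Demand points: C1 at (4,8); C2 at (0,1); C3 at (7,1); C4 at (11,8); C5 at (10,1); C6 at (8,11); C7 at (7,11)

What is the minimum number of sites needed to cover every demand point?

Coverage sets (demand points within 8 of each site):
  P1: {C1, C3, C4, C6, C7}
  P2: {C3, C4, C5, C6}
  P3: {C1, C2}
  P4: {C1, C6, C7}
No 2 sites suffice: every size-2 union leaves at least one demand point uncovered.
But {P1, P2, P3} covers everything, so the minimum is 3.

3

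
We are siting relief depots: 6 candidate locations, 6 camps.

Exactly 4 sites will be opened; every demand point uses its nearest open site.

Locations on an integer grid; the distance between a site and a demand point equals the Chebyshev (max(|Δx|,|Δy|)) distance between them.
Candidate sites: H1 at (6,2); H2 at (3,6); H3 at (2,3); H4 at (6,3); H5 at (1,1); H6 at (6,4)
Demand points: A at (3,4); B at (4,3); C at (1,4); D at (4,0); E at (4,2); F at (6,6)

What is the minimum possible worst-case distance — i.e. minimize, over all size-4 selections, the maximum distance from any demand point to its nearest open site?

2

Open {H1, H2, H3, H6}.
  Farthest demand point is B at distance 2 (to H1); all others are ≤ 2.
With {H1, H2, H4, H6} the worst case is 2.
With {H1, H2, H5, H6} the worst case is 2.
No size-4 selection achieves below 2.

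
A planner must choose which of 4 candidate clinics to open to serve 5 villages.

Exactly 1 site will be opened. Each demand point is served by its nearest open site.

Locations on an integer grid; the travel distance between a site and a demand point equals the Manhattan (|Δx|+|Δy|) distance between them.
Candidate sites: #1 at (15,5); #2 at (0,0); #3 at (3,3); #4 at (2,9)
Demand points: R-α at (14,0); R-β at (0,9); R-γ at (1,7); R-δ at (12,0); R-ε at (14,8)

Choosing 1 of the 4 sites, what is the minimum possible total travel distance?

Open {#1}.
  R-α→#1 6, R-β→#1 19, R-γ→#1 16, R-δ→#1 8, R-ε→#1 4  ⇒ total 53.
Compare {#3}: total 57.
Compare {#4}: total 58.
No size-1 selection does better; minimum is 53.

53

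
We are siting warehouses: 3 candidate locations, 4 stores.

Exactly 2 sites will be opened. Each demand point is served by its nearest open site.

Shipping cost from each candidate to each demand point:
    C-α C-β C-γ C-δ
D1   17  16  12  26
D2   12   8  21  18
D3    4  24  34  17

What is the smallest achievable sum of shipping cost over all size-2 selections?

49

Open {D1, D3}.
  C-α→D3 4, C-β→D1 16, C-γ→D1 12, C-δ→D3 17  ⇒ total 49.
Compare {D1, D2}: total 50.
Compare {D2, D3}: total 50.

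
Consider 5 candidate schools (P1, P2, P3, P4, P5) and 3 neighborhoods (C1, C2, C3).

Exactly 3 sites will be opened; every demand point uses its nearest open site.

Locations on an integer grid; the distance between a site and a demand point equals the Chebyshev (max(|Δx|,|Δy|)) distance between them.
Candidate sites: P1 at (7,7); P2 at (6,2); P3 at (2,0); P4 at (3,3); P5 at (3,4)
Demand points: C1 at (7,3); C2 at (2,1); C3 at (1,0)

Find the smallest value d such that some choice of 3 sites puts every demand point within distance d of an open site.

1

Open {P1, P2, P3}.
  Farthest demand point is C1 at distance 1 (to P2); all others are ≤ 1.
With {P2, P3, P4} the worst case is 1.
With {P2, P3, P5} the worst case is 1.
No size-3 selection achieves below 1.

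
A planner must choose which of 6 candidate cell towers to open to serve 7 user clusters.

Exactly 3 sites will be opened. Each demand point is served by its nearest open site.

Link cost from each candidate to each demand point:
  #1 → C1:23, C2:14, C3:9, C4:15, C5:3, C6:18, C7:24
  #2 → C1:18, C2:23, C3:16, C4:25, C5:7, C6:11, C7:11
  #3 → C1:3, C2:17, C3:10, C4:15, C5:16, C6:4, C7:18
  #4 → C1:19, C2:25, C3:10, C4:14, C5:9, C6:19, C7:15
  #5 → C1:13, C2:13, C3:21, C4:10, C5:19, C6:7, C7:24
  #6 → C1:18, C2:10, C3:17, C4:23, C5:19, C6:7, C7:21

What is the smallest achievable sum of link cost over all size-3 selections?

Open {#2, #3, #5}.
  C1→#3 3, C2→#5 13, C3→#3 10, C4→#5 10, C5→#2 7, C6→#3 4, C7→#2 11  ⇒ total 58.
Compare {#1, #2, #3}: total 59.
Compare {#1, #3, #5}: total 60.
No size-3 selection does better; minimum is 58.

58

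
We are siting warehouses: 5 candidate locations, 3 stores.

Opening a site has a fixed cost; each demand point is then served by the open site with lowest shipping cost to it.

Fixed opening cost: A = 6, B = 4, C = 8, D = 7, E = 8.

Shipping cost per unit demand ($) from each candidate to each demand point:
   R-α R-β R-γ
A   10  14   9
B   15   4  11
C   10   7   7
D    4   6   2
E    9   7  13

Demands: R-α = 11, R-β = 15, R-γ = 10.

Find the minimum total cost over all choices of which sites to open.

Open {B, D}: assign each demand point to its cheapest open site.
  R-α→D 11×4=44, R-β→B 15×4=60, R-γ→D 10×2=20
  shipping cost 124, fixed 11 → total 135.
Compare {A, B, D}: shipping cost 124 + fixed 17 = 141.
Compare {B, C, D}: shipping cost 124 + fixed 19 = 143.
Compare {B, D, E}: shipping cost 124 + fixed 19 = 143.
All other subsets cost ≥ 141. Minimum total cost: 135.

135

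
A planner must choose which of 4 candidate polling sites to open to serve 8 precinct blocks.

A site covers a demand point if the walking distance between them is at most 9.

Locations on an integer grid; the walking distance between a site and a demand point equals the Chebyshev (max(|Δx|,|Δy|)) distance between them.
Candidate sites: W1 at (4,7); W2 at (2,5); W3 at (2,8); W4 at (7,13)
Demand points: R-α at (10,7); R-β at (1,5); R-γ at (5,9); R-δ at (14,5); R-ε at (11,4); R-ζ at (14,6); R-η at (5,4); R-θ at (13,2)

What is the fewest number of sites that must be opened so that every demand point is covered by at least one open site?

Coverage sets (demand points within 9 of each site):
  W1: {R-α, R-β, R-γ, R-ε, R-η, R-θ}
  W2: {R-α, R-β, R-γ, R-ε, R-η}
  W3: {R-α, R-β, R-γ, R-ε, R-η}
  W4: {R-α, R-β, R-γ, R-δ, R-ε, R-ζ, R-η}
No single site covers all 8 demand points.
But {W1, W4} covers everything, so the minimum is 2.

2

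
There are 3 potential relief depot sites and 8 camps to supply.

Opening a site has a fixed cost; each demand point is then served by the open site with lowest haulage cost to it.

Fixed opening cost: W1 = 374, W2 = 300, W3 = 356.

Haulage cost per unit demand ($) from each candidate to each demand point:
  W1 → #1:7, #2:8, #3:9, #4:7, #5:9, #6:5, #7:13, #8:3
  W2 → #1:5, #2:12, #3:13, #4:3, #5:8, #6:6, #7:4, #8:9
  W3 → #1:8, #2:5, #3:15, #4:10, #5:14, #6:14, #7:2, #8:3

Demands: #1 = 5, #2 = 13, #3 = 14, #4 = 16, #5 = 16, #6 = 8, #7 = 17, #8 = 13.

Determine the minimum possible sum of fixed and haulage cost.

Open {W2}: assign each demand point to its cheapest open site.
  #1→W2 5×5=25, #2→W2 13×12=156, #3→W2 14×13=182, #4→W2 16×3=48, #5→W2 16×8=128, #6→W2 8×6=48, #7→W2 17×4=68, #8→W2 13×9=117
  haulage cost 772, fixed 300 → total 1072.
Compare {W1}: haulage cost 821 + fixed 374 = 1195.
Compare {W2, W3}: haulage cost 569 + fixed 656 = 1225.
Compare {W3}: haulage cost 884 + fixed 356 = 1240.
All other subsets cost ≥ 1195. Minimum total cost: 1072.

1072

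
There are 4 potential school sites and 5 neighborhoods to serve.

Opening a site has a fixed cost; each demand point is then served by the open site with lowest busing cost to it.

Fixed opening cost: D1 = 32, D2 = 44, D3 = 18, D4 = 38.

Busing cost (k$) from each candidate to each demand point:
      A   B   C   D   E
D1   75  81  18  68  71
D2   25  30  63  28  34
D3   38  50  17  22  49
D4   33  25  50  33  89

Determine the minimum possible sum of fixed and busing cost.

190

Open {D2, D3}: assign each demand point to its cheapest open site.
  A→D2 25, B→D2 30, C→D3 17, D→D3 22, E→D2 34
  busing cost 128, fixed 62 → total 190.
Compare {D3}: busing cost 176 + fixed 18 = 194.
Compare {D3, D4}: busing cost 146 + fixed 56 = 202.
Compare {D1, D2}: busing cost 135 + fixed 76 = 211.
All other subsets cost ≥ 194. Minimum total cost: 190.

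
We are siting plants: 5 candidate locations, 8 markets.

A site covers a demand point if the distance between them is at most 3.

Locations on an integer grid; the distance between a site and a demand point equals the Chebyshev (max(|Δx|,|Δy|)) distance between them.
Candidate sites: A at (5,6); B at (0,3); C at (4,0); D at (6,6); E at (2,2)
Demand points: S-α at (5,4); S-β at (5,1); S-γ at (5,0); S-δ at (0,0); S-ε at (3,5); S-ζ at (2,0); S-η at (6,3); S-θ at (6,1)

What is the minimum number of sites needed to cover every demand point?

2

Coverage sets (demand points within 3 of each site):
  A: {S-α, S-ε, S-η}
  B: {S-δ, S-ε, S-ζ}
  C: {S-β, S-γ, S-ζ, S-η, S-θ}
  D: {S-α, S-ε, S-η}
  E: {S-α, S-β, S-γ, S-δ, S-ε, S-ζ}
No single site covers all 8 demand points.
But {C, E} covers everything, so the minimum is 2.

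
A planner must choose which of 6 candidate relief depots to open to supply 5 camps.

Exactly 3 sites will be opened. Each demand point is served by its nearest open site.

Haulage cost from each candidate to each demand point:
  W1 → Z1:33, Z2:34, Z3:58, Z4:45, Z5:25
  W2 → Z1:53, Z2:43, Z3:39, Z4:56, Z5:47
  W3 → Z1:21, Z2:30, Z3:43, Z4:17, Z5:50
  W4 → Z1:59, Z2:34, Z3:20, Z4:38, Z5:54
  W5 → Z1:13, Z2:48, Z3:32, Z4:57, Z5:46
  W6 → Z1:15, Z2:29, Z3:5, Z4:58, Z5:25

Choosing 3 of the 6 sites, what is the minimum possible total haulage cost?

89

Open {W3, W5, W6}.
  Z1→W5 13, Z2→W6 29, Z3→W6 5, Z4→W3 17, Z5→W6 25  ⇒ total 89.
Compare {W1, W3, W6}: total 91.
Compare {W2, W3, W6}: total 91.
No size-3 selection does better; minimum is 89.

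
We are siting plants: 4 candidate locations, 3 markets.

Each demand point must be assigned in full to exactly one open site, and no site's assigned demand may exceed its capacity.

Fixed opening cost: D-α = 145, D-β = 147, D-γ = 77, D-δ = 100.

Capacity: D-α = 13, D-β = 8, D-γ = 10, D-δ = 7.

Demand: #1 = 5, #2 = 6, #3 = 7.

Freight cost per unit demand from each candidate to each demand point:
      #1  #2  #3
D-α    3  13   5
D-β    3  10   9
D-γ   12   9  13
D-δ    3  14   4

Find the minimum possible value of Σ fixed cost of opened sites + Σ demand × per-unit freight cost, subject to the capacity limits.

Open {D-α, D-γ}; cheapest assignment that respects the capacities:
  D-α (cap 13, load 12): #1, #3 — cost 5×3 + 7×5 = 50
  D-γ (cap 10, load 6): #2 — cost 6×9 = 54
  Shipping 104, fixed 222 → total 326.
  Any other capacity-feasible assignment to {D-α, D-γ} ships for at least 104.
Compare {D-α, D-δ}: its best feasible assignment gives total 366.
Compare {D-α, D-β}: its best feasible assignment gives total 402.
Every other set of open sites that can feasibly serve all demand totals ≥ 366 even under its best assignment. Minimum: 326.

326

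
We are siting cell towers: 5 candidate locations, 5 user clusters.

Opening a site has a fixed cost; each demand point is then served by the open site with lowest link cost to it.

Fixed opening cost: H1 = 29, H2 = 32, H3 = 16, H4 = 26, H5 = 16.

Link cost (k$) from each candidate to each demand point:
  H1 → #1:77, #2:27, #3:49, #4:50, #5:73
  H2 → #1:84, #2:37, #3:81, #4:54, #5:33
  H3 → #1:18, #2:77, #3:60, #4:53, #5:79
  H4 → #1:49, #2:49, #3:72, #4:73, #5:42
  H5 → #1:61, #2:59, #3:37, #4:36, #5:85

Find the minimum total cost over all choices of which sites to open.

225

Open {H2, H3, H5}: assign each demand point to its cheapest open site.
  #1→H3 18, #2→H2 37, #3→H5 37, #4→H5 36, #5→H2 33
  link cost 161, fixed 64 → total 225.
Compare {H3, H4, H5}: link cost 182 + fixed 58 = 240.
Compare {H1, H2, H3, H5}: link cost 151 + fixed 93 = 244.
Compare {H1, H3, H4, H5}: link cost 160 + fixed 87 = 247.
All other subsets cost ≥ 240. Minimum total cost: 225.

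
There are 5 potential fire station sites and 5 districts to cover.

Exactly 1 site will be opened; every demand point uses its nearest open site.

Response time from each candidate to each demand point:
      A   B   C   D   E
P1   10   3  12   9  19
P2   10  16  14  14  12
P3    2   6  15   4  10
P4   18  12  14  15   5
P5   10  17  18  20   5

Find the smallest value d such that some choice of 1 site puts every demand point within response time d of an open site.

15

Open {P3}.
  Farthest demand point is C at response time 15 (to P3); all others are ≤ 15.
With {P2} the worst case is 16.
With {P4} the worst case is 18.
No size-1 selection achieves below 15.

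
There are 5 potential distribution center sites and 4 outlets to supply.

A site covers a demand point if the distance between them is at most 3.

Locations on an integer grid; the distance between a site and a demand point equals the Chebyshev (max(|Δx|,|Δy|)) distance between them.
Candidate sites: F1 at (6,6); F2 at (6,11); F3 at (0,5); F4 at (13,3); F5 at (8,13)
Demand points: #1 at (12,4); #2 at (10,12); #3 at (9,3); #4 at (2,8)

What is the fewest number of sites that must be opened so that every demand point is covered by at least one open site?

Coverage sets (demand points within 3 of each site):
  F1: {#3}
  F2: {}
  F3: {#4}
  F4: {#1}
  F5: {#2}
No 3 sites suffice: every size-3 union leaves at least one demand point uncovered.
But {F1, F3, F4, F5} covers everything, so the minimum is 4.

4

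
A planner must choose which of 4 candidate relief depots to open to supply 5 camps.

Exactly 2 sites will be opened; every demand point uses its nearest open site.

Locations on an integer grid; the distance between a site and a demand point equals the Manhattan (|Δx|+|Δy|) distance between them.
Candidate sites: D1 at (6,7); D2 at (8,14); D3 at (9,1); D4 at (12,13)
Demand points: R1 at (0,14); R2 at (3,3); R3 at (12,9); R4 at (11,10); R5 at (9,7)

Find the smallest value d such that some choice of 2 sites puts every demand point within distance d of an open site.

8

Open {D1, D2}.
  Farthest demand point is R1 at distance 8 (to D2); all others are ≤ 8.
With {D2, D3} the worst case is 9.
With {D1, D3} the worst case is 13.
No size-2 selection achieves below 8.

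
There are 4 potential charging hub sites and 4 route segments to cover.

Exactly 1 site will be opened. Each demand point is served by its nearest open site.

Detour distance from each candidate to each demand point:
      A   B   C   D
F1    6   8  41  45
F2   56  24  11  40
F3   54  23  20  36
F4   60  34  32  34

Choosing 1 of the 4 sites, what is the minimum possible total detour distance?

Open {F1}.
  A→F1 6, B→F1 8, C→F1 41, D→F1 45  ⇒ total 100.
Compare {F2}: total 131.
Compare {F3}: total 133.
No size-1 selection does better; minimum is 100.

100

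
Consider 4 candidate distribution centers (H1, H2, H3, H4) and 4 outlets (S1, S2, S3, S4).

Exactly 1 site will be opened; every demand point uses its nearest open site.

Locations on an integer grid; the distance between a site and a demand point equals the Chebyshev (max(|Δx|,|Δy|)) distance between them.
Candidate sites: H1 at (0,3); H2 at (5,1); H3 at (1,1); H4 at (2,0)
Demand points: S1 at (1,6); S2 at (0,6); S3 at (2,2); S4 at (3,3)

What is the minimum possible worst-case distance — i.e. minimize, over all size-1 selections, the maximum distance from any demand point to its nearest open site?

3

Open {H1}.
  Farthest demand point is S1 at distance 3 (to H1); all others are ≤ 3.
With {H2} the worst case is 5.
With {H3} the worst case is 5.
No size-1 selection achieves below 3.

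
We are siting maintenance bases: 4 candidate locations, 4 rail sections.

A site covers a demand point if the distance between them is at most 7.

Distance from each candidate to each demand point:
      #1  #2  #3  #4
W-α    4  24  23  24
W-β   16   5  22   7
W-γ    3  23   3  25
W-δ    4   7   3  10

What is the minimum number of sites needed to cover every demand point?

2

Coverage sets (demand points within 7 of each site):
  W-α: {#1}
  W-β: {#2, #4}
  W-γ: {#1, #3}
  W-δ: {#1, #2, #3}
No single site covers all 4 demand points.
But {W-β, W-γ} covers everything, so the minimum is 2.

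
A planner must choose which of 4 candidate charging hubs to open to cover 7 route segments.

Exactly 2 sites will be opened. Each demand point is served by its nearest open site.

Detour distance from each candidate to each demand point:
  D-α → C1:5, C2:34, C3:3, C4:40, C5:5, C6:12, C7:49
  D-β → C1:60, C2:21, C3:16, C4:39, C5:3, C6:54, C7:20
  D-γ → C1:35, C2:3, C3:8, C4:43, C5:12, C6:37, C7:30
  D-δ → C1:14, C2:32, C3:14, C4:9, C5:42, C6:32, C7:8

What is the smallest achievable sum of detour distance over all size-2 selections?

74

Open {D-α, D-δ}.
  C1→D-α 5, C2→D-δ 32, C3→D-α 3, C4→D-δ 9, C5→D-α 5, C6→D-α 12, C7→D-δ 8  ⇒ total 74.
Compare {D-γ, D-δ}: total 86.
Compare {D-α, D-γ}: total 98.
No size-2 selection does better; minimum is 74.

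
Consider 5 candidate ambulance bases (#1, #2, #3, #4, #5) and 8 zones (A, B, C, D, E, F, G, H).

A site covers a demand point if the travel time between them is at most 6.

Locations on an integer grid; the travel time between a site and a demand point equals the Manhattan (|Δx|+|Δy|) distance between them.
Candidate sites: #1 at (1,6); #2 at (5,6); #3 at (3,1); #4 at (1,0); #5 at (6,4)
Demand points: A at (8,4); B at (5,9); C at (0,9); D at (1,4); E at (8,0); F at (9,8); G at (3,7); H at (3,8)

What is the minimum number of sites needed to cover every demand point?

Coverage sets (demand points within 6 of each site):
  #1: {C, D, G, H}
  #2: {A, B, D, F, G, H}
  #3: {D, E, G}
  #4: {D}
  #5: {A, B, D, E, G}
No 2 sites suffice: every size-2 union leaves at least one demand point uncovered.
But {#1, #2, #3} covers everything, so the minimum is 3.

3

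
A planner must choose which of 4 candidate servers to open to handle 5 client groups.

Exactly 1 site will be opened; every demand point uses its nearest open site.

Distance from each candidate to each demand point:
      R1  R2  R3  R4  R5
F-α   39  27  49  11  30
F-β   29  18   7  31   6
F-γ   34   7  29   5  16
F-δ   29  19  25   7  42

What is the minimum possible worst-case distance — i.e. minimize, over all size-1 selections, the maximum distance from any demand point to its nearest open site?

Open {F-β}.
  Farthest demand point is R4 at distance 31 (to F-β); all others are ≤ 31.
With {F-γ} the worst case is 34.
With {F-δ} the worst case is 42.
No size-1 selection achieves below 31.

31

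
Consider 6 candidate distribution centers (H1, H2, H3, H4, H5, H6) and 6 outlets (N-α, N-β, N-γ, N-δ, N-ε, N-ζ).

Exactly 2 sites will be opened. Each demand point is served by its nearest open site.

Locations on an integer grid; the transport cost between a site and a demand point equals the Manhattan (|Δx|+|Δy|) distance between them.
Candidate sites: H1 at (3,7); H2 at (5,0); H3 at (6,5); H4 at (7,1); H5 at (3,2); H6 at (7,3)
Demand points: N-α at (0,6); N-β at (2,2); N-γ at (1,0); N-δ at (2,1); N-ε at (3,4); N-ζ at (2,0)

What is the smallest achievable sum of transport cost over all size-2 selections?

16

Open {H1, H5}.
  N-α→H1 4, N-β→H5 1, N-γ→H5 4, N-δ→H5 2, N-ε→H5 2, N-ζ→H5 3  ⇒ total 16.
Compare {H2, H5}: total 19.
Compare {H3, H5}: total 19.
No size-2 selection does better; minimum is 16.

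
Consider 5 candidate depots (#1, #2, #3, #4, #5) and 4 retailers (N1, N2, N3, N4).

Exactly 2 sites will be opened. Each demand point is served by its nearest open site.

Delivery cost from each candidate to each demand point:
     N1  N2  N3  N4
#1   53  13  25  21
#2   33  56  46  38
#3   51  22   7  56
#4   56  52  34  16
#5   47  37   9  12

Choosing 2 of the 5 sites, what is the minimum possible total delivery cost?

81

Open {#1, #5}.
  N1→#5 47, N2→#1 13, N3→#5 9, N4→#5 12  ⇒ total 81.
Compare {#3, #5}: total 88.
Compare {#2, #5}: total 91.
No size-2 selection does better; minimum is 81.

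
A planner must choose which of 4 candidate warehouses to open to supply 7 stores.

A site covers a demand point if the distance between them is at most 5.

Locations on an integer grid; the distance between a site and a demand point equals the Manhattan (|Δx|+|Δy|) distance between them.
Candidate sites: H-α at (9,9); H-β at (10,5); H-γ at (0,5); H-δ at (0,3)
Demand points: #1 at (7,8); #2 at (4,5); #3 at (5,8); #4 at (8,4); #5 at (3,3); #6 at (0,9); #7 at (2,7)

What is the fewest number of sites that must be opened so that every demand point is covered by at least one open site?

3

Coverage sets (demand points within 5 of each site):
  H-α: {#1, #3}
  H-β: {#4}
  H-γ: {#2, #5, #6, #7}
  H-δ: {#5}
No 2 sites suffice: every size-2 union leaves at least one demand point uncovered.
But {H-α, H-β, H-γ} covers everything, so the minimum is 3.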